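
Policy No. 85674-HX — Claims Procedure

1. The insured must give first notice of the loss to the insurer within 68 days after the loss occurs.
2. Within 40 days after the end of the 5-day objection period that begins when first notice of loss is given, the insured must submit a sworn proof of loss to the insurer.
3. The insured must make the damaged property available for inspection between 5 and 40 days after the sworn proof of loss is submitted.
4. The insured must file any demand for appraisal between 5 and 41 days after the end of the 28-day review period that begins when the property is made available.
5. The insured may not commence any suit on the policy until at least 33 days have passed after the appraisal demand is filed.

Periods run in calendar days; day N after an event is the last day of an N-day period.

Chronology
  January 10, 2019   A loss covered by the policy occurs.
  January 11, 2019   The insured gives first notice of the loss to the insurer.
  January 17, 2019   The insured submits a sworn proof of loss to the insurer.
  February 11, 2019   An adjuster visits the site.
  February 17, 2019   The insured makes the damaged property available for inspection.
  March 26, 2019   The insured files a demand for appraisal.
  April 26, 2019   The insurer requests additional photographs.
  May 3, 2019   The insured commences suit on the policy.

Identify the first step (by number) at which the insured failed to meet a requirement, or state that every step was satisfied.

None — every step was satisfied

(1) due by January 10, 2019 + 68 days = March 19, 2019; January 11, 2019 is within that limit.
(2) due by January 16, 2019 + 40 days = February 25, 2019; completed January 17, 2019, before the deadline.
(3) the permitted window runs from January 17, 2019 + 5 = January 22, 2019 to January 17, 2019 + 40 = February 26, 2019; done February 17, 2019 — within the window.
(4) the permitted window runs from March 17, 2019 + 5 = March 22, 2019 to March 17, 2019 + 41 = April 27, 2019; done March 26, 2019, which is between those dates.
(5) permitted from March 26, 2019 + 33 days = April 28, 2019 onward; done May 3, 2019, after the minimum wait.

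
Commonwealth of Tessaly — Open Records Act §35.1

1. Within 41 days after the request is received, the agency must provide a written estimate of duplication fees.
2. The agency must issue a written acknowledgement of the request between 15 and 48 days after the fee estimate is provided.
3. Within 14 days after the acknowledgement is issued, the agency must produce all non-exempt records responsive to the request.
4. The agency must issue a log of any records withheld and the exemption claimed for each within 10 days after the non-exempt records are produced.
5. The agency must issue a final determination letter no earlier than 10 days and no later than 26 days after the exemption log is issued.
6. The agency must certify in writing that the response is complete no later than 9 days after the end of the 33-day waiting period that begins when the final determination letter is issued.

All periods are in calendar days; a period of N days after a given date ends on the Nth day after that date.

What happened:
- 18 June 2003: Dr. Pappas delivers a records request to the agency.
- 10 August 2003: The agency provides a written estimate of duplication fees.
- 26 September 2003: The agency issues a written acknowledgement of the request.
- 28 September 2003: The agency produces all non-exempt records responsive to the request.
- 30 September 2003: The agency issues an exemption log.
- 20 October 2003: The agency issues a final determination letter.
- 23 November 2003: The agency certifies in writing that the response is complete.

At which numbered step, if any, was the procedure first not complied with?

Step 1

Step 1: 41 days after 18 June 2003 (when the request is received) is 29 July 2003; done 10 August 2003 — 12 days late.
Later steps need not be reached.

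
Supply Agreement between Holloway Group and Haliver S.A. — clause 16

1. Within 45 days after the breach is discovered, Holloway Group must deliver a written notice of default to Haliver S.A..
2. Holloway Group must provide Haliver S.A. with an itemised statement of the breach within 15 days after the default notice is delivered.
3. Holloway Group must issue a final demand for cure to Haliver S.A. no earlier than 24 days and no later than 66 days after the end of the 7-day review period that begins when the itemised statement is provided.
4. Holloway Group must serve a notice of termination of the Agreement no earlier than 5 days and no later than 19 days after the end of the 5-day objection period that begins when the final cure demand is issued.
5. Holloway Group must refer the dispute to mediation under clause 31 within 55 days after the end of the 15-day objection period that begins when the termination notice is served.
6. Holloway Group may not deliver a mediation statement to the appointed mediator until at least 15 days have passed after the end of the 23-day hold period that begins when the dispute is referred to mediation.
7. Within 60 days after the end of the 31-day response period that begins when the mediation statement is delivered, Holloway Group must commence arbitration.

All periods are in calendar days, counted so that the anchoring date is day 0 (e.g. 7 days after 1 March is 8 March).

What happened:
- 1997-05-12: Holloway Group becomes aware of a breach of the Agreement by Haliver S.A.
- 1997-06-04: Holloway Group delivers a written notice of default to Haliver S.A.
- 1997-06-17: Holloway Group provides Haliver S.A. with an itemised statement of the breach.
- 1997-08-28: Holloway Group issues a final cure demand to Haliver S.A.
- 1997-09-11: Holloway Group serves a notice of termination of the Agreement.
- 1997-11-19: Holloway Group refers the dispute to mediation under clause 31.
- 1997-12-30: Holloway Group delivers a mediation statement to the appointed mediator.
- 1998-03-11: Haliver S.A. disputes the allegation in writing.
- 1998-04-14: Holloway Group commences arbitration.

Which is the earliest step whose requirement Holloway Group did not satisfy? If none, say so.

Step 1 — counting 45 days from 1997-05-12 (when the breach is discovered) gives a deadline of 1997-06-26; completed 1997-06-04, before the deadline.
Step 2 — counting 15 days from 1997-06-04 (when the default notice is delivered) gives a deadline of 1997-06-19; done 1997-06-17 — timely.
Step 3 — 24 and 66 days from 1997-06-24 (end of the 7-day review period, which began when the itemised statement is provided on 1997-06-17) are 1997-07-18 and 1997-08-29 respectively; done 1997-08-28, which is between those dates.
Step 4 — 5 and 19 days from 1997-09-02 (end of the 5-day objection period, which began when the final cure demand is issued on 1997-08-28) are 1997-09-07 and 1997-09-21 respectively; 1997-09-11 falls inside that range.
Step 5 — counting 55 days from 1997-09-26 (end of the 15-day objection period, which began when the termination notice is served on 1997-09-11) gives a deadline of 1997-11-20; 1997-11-19 is within that limit.
Step 6 — must wait 15 days from 1997-12-12 (end of the 23-day hold period, which began when the dispute is referred to mediation on 1997-11-19), so not before 1997-12-27; 1997-12-30 is on or after that date.
Step 7 — counting 60 days from 1998-01-30 (end of the 31-day response period, which began when the mediation statement is delivered on 1997-12-30) gives a deadline of 1998-03-31; done 1998-04-14 — 14 days late.
The procedure was therefore not followed at step 7.

Step 7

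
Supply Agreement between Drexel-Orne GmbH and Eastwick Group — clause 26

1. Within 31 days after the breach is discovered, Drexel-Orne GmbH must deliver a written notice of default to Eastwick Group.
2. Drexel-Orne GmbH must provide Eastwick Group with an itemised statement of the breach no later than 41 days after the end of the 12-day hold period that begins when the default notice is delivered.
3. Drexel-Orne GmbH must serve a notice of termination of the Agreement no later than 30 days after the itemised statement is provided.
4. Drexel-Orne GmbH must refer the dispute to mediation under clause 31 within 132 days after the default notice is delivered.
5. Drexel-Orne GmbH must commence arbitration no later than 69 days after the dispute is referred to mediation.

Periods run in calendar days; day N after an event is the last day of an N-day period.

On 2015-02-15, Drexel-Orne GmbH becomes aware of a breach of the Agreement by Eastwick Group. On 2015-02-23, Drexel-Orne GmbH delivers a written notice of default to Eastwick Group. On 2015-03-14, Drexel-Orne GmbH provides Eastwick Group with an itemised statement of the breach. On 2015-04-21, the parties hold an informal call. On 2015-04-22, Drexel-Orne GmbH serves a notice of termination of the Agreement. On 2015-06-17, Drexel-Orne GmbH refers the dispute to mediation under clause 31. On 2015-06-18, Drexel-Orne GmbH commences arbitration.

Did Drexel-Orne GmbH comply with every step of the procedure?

Step 1 — counting 31 days from 2015-02-15 (when the breach is discovered) gives a deadline of 2015-03-18; 2015-02-23 is within that limit.
Step 2 — counting 41 days from 2015-03-07 (end of the 12-day hold period, which began when the default notice is delivered on 2015-02-23) gives a deadline of 2015-04-17; 2015-03-14 is within that limit.
Step 3 — counting 30 days from 2015-03-14 (when the itemised statement is provided) gives a deadline of 2015-04-13; done 2015-04-22 — 9 days late.
The procedure was therefore not followed at step 3.

No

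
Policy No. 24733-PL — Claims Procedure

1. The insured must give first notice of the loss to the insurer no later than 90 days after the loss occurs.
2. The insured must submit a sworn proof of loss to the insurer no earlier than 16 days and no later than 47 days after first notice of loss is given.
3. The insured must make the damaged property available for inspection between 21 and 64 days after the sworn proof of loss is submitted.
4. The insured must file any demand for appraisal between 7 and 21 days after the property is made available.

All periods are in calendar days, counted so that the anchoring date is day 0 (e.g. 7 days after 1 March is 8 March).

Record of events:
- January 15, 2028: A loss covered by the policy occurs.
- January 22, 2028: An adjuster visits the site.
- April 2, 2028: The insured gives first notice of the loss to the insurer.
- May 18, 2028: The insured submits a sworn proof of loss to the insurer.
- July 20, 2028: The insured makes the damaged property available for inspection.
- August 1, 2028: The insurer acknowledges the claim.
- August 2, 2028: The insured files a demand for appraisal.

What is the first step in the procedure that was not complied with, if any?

None — every step was satisfied

(1) due by January 15, 2028 + 90 days = April 14, 2028; done April 2, 2028 — timely.
(2) the permitted window runs from April 2, 2028 + 16 = April 18, 2028 to April 2, 2028 + 47 = May 19, 2028; done May 18, 2028, which is between those dates.
(3) the permitted window runs from May 18, 2028 + 21 = June 8, 2028 to May 18, 2028 + 64 = July 21, 2028; done July 20, 2028, which is between those dates.
(4) the permitted window runs from July 20, 2028 + 7 = July 27, 2028 to July 20, 2028 + 21 = August 10, 2028; done August 2, 2028 — within the window.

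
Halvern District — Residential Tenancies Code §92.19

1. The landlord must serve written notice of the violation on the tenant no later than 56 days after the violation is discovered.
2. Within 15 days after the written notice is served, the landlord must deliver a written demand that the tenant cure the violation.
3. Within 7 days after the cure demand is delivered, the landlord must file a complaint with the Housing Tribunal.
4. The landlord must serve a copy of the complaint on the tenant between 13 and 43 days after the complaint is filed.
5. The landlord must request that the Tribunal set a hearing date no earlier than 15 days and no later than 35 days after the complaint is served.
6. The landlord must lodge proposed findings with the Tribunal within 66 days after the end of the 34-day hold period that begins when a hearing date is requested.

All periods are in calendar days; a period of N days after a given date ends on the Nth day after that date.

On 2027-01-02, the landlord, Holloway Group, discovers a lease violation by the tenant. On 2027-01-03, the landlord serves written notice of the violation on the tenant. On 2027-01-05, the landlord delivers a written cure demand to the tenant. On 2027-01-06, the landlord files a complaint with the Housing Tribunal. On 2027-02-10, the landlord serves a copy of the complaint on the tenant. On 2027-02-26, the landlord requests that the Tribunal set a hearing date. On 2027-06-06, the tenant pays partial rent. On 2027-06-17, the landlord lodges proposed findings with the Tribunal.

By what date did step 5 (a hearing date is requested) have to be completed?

Step 5 runs from 2027-02-10, when the complaint is served. The window is 15–35 days after 2027-02-10; it closes on 2027-03-17.

2027-03-17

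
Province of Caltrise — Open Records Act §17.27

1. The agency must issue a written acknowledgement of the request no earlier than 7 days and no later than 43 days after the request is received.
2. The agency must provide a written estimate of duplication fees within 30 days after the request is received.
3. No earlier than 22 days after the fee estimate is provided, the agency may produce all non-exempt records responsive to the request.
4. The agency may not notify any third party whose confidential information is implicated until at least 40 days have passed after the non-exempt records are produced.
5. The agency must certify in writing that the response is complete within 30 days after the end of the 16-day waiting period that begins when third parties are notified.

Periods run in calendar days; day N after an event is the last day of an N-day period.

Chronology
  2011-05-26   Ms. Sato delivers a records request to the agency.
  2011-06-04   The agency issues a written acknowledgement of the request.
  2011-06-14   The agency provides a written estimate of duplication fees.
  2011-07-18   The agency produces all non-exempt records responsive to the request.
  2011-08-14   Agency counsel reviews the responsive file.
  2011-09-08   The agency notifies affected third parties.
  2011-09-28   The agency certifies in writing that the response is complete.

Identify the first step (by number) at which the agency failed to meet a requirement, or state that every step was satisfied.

Step 1 — 7 and 43 days from 2011-05-26 (when the request is received) are 2011-06-02 and 2011-07-08 respectively; 2011-06-04 falls inside that range.
Step 2 — counting 30 days from 2011-05-26 (when the request is received) gives a deadline of 2011-06-25; done 2011-06-14 — timely.
Step 3 — must wait 22 days from 2011-06-14 (when the fee estimate is provided), so not before 2011-07-06; done 2011-07-18 — permitted.
Step 4 — must wait 40 days from 2011-07-18 (when the non-exempt records are produced), so not before 2011-08-27; done 2011-09-08 — permitted.
Step 5 — counting 30 days from 2011-09-24 (end of the 16-day waiting period, which began when third parties are notified on 2011-09-08) gives a deadline of 2011-10-24; 2011-09-28 is within that limit.

None — every step was satisfied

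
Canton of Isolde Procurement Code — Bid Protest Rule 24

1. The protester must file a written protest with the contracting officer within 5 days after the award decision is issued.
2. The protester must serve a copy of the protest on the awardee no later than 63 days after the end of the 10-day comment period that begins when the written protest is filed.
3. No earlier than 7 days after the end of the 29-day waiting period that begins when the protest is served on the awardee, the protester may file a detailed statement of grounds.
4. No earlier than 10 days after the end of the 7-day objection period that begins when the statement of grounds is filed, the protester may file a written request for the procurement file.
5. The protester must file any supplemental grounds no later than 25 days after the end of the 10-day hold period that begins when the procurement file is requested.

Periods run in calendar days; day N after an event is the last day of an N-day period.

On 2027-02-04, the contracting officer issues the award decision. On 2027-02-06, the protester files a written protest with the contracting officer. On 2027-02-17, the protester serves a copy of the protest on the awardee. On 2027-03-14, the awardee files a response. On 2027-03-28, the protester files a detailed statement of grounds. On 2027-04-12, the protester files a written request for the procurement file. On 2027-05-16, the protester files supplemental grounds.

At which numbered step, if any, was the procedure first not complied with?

Step 1: 5 days after 2027-02-04 (when the award decision is issued) is 2027-02-09; 2027-02-06 is within that limit.
Step 2: 63 days after 2027-02-16 (end of the 10-day comment period, which began when the written protest is filed on 2027-02-06) is 2027-04-20; completed 2027-02-17, before the deadline.
Step 3: the earliest permitted date is 7 days after 2027-03-18 (end of the 29-day waiting period, which began when the protest is served on the awardee on 2027-02-17), i.e. 2027-03-25; done 2027-03-28 — permitted.
Step 4: the earliest permitted date is 10 days after 2027-04-04 (end of the 7-day objection period, which began when the statement of grounds is filed on 2027-03-28), i.e. 2027-04-14; 2027-04-12 is 2 days before the earliest permitted date.

Step 4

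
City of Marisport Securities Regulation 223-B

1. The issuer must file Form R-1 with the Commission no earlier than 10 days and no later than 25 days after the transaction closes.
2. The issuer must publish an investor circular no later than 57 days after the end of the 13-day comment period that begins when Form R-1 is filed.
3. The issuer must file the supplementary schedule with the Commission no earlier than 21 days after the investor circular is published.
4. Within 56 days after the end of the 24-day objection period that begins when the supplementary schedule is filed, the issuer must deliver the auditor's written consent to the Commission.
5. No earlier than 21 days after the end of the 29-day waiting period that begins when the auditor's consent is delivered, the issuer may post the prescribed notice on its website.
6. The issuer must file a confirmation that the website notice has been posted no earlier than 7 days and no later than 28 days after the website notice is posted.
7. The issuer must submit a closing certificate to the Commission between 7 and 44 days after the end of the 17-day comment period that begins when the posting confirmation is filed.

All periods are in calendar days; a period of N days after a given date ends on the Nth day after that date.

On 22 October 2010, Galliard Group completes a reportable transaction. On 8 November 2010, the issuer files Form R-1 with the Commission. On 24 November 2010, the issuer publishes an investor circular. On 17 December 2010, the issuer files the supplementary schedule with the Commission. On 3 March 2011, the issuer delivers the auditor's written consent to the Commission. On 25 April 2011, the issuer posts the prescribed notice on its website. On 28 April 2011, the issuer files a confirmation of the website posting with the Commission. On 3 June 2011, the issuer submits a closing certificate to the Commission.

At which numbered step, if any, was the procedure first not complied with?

Step 6

(1) the permitted window runs from 22 October 2010 + 10 = 1 November 2010 to 22 October 2010 + 25 = 16 November 2010; done 8 November 2010, which is between those dates.
(2) due by 21 November 2010 + 57 days = 17 January 2011; done 24 November 2010 — timely.
(3) permitted from 24 November 2010 + 21 days = 15 December 2010 onward; done 17 December 2010 — permitted.
(4) due by 10 January 2011 + 56 days = 7 March 2011; 3 March 2011 is within that limit.
(5) permitted from 1 April 2011 + 21 days = 22 April 2011 onward; 25 April 2011 is on or after that date.
(6) the permitted window runs from 25 April 2011 + 7 = 2 May 2011 to 25 April 2011 + 28 = 23 May 2011; done 28 April 2011 — 4 days before the window opened.
The procedure was therefore not followed at step 6.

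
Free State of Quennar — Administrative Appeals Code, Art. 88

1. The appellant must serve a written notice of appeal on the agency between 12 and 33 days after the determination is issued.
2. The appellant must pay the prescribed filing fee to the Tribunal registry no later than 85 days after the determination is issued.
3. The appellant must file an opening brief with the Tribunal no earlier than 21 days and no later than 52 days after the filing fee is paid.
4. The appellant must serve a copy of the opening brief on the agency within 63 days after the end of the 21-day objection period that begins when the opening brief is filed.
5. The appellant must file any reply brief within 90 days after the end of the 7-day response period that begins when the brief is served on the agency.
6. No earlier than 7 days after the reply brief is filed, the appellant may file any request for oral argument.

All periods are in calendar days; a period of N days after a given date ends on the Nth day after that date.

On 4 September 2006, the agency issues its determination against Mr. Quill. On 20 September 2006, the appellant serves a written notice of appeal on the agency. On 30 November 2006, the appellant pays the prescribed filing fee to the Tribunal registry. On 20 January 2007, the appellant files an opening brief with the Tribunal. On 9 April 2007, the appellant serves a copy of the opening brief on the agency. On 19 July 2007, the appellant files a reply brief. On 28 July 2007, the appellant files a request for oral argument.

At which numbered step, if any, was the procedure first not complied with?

Step 1: the window is 12–33 days after 4 September 2006 (when the determination is issued), so 16 September 2006 through 7 October 2006; 20 September 2006 falls inside that range.
Step 2: 85 days after 4 September 2006 (when the determination is issued) is 28 November 2006; 30 November 2006 misses that deadline by 2 days.

Step 2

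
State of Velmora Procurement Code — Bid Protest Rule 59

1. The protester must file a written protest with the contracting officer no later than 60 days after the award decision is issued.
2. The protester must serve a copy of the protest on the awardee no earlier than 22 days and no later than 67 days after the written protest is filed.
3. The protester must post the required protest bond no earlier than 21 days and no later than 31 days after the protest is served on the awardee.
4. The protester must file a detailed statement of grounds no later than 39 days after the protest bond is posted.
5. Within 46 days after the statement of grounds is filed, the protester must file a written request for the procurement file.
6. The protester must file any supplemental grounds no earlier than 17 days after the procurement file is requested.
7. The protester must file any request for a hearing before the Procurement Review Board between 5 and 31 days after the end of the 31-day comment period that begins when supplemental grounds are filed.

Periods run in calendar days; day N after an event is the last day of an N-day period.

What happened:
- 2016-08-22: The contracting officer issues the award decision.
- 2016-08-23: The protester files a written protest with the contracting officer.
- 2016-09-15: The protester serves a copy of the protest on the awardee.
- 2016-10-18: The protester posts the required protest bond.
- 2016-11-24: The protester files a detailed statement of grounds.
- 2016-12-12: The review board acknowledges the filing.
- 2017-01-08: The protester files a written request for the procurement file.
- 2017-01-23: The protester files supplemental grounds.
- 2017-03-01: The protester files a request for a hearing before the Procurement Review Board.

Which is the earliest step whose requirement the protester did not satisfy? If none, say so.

Step 3

Step 1 — counting 60 days from 2016-08-22 (when the award decision is issued) gives a deadline of 2016-10-21; done 2016-08-23 — timely.
Step 2 — 22 and 67 days from 2016-08-23 (when the written protest is filed) are 2016-09-14 and 2016-10-29 respectively; 2016-09-15 falls inside that range.
Step 3 — 21 and 31 days from 2016-09-15 (when the protest is served on the awardee) are 2016-10-06 and 2016-10-16 respectively; done 2016-10-18 — 2 days after the window closed.
The analysis stops there.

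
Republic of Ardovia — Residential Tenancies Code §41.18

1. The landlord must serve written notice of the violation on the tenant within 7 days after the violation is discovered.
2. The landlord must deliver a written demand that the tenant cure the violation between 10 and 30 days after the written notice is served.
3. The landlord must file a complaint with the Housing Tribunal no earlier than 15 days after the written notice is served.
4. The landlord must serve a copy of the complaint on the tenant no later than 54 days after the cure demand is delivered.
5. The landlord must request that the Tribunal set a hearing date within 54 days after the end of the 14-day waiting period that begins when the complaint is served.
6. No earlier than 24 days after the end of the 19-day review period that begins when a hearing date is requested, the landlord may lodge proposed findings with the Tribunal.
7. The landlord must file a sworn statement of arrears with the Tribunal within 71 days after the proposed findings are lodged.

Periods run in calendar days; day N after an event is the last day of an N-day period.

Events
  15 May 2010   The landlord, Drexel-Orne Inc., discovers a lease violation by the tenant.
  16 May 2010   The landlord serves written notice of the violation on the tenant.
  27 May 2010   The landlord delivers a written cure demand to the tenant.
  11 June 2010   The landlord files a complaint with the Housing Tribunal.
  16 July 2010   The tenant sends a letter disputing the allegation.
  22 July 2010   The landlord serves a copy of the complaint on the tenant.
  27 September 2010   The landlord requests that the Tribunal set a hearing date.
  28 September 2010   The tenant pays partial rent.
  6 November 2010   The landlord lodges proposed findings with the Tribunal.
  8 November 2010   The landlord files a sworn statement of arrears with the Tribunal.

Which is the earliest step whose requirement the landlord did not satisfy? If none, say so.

Step 1 — counting 7 days from 15 May 2010 (when the violation is discovered) gives a deadline of 22 May 2010; completed 16 May 2010, before the deadline.
Step 2 — 10 and 30 days from 16 May 2010 (when the written notice is served) are 26 May 2010 and 15 June 2010 respectively; done 27 May 2010, which is between those dates.
Step 3 — must wait 15 days from 16 May 2010 (when the written notice is served), so not before 31 May 2010; done 11 June 2010 — permitted.
Step 4 — counting 54 days from 27 May 2010 (when the cure demand is delivered) gives a deadline of 20 July 2010; 22 July 2010 misses that deadline by 2 days.
No need to go further; step 4 was not satisfied.

Step 4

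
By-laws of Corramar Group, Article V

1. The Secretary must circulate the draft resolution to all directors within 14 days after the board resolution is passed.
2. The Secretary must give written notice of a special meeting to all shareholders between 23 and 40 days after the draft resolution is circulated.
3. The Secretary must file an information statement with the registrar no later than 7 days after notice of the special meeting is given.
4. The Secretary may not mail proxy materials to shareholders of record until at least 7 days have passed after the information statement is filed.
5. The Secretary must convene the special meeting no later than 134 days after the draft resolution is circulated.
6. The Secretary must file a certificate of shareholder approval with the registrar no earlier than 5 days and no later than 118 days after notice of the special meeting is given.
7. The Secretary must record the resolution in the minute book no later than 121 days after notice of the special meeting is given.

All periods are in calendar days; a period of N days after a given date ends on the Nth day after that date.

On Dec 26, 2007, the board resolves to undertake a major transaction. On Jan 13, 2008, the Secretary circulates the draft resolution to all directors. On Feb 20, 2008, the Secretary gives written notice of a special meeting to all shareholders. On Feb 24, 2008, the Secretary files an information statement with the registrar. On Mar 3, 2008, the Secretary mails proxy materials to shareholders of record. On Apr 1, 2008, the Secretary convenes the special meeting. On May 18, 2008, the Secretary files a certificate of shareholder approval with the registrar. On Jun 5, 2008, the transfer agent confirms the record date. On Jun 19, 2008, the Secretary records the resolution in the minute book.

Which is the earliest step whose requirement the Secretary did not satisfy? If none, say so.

(1) due by Dec 26, 2007 + 14 days = Jan 9, 2008; done Jan 13, 2008 — 4 days late.
Later steps need not be reached.

Step 1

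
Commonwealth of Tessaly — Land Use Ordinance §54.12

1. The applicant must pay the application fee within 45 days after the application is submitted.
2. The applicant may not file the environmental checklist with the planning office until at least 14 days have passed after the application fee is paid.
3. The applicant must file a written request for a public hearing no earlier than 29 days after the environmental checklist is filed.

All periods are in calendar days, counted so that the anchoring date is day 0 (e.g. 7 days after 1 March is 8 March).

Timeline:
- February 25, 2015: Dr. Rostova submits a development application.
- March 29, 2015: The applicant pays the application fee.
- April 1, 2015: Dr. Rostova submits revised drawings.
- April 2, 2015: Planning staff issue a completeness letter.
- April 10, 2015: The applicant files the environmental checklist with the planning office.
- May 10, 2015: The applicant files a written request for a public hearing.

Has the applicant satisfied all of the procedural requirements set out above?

No

Step 1 — counting 45 days from February 25, 2015 (when the application is submitted) gives a deadline of April 11, 2015; completed March 29, 2015, before the deadline.
Step 2 — must wait 14 days from March 29, 2015 (when the application fee is paid), so not before April 12, 2015; acted on April 10, 2015, 2 days prematurely.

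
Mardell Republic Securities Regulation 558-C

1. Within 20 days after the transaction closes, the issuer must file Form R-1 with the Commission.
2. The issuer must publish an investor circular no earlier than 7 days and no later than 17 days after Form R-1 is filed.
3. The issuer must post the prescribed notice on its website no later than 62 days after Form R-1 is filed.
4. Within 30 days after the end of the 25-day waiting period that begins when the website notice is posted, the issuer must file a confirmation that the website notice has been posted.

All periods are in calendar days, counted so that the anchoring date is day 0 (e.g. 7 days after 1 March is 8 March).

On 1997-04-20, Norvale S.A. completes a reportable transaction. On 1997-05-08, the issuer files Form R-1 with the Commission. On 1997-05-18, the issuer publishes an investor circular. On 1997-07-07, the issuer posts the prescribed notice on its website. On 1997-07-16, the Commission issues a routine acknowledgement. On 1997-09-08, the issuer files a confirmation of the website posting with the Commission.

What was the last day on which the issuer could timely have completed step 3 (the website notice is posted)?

Step 3 runs from 1997-05-08, when Form R-1 is filed. 62 days after 1997-05-08 is 1997-07-09.

1997-07-09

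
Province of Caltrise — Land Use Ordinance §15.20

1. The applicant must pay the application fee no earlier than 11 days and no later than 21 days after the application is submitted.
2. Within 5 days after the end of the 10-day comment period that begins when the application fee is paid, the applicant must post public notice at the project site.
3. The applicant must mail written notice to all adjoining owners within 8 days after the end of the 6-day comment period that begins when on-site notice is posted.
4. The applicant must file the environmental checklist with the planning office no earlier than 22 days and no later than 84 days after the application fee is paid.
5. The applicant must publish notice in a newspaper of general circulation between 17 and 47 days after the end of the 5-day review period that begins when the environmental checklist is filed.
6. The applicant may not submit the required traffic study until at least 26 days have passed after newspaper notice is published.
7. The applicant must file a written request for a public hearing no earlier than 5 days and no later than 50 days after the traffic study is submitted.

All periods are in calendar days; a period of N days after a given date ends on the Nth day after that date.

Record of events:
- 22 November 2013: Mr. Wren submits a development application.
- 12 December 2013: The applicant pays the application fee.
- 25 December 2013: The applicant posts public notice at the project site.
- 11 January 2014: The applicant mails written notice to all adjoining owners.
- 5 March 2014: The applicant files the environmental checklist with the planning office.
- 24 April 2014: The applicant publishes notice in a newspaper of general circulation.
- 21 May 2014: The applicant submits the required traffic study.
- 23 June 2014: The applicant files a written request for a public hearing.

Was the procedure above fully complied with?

(1) the permitted window runs from 22 November 2013 + 11 = 3 December 2013 to 22 November 2013 + 21 = 13 December 2013; done 12 December 2013 — within the window.
(2) due by 22 December 2013 + 5 days = 27 December 2013; done 25 December 2013 — timely.
(3) due by 31 December 2013 + 8 days = 8 January 2014; not done until 11 January 2014, 3 days after the deadline.
The analysis stops there.

No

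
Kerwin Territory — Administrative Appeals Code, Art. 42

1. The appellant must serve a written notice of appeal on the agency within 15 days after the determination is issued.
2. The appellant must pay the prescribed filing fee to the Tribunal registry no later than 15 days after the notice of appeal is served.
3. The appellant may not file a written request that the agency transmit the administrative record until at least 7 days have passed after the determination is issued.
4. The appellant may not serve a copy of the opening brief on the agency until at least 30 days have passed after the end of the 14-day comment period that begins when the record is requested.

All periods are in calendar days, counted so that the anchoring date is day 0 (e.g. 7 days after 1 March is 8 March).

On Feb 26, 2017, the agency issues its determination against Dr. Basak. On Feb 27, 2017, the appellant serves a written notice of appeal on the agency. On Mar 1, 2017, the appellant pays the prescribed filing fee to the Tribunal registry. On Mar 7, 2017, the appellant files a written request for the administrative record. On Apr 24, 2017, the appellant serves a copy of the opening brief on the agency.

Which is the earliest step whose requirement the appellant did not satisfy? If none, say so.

None — every step was satisfied

(1) due by Feb 26, 2017 + 15 days = Mar 13, 2017; Feb 27, 2017 is within that limit.
(2) due by Feb 27, 2017 + 15 days = Mar 14, 2017; Mar 1, 2017 is within that limit.
(3) permitted from Feb 26, 2017 + 7 days = Mar 5, 2017 onward; done Mar 7, 2017, after the minimum wait.
(4) permitted from Mar 21, 2017 + 30 days = Apr 20, 2017 onward; Apr 24, 2017 is on or after that date.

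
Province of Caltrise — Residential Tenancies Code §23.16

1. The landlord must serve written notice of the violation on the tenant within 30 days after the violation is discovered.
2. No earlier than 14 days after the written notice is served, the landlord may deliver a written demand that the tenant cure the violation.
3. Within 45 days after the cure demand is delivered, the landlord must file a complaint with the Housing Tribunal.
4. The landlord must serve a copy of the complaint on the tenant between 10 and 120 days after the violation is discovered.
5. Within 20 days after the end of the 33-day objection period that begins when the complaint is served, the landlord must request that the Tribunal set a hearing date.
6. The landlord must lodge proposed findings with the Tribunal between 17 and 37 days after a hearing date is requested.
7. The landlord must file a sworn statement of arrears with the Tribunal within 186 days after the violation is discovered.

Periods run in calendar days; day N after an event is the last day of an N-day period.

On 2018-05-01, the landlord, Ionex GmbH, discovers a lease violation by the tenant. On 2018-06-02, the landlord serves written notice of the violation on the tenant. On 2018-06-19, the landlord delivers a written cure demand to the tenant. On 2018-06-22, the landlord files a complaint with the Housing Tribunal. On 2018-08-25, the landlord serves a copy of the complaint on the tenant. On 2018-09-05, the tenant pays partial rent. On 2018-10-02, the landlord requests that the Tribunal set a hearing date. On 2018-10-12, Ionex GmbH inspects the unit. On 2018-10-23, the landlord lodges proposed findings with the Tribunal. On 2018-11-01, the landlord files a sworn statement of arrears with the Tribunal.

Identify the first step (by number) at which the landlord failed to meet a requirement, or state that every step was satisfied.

Step 1 — counting 30 days from 2018-05-01 (when the violation is discovered) gives a deadline of 2018-05-31; done 2018-06-02 — 2 days late.
The analysis stops there.

Step 1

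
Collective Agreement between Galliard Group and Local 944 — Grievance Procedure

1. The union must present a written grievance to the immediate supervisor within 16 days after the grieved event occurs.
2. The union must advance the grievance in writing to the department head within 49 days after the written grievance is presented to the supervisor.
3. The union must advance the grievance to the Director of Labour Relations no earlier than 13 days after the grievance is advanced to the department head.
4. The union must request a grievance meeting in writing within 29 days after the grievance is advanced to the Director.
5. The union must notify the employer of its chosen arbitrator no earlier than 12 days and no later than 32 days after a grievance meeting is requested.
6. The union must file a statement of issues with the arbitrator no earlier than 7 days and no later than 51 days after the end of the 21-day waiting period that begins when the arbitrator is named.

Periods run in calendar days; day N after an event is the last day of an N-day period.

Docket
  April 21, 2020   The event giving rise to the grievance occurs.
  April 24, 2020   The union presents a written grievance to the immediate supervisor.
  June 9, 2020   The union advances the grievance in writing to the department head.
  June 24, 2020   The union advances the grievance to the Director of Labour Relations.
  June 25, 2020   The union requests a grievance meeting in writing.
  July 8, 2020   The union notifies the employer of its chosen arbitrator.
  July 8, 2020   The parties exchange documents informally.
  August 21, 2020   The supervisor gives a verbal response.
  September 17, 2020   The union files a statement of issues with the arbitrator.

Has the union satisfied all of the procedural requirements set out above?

(1) due by April 21, 2020 + 16 days = May 7, 2020; done April 24, 2020 — timely.
(2) due by April 24, 2020 + 49 days = June 12, 2020; done June 9, 2020 — timely.
(3) permitted from June 9, 2020 + 13 days = June 22, 2020 onward; done June 24, 2020, after the minimum wait.
(4) due by June 24, 2020 + 29 days = July 23, 2020; June 25, 2020 is within that limit.
(5) the permitted window runs from June 25, 2020 + 12 = July 7, 2020 to June 25, 2020 + 32 = July 27, 2020; July 8, 2020 falls inside that range.
(6) the permitted window runs from July 29, 2020 + 7 = August 5, 2020 to July 29, 2020 + 51 = September 18, 2020; done September 17, 2020, which is between those dates.

Yes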